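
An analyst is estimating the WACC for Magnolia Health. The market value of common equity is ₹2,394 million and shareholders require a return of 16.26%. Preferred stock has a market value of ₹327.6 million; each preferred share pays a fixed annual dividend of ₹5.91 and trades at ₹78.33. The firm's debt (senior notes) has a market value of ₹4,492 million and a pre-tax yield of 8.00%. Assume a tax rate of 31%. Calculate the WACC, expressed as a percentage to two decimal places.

Cost of preferred: Rp = 5.91 / 78.33 = 7.5450%.
Total capital V = 2394 + 327.6 + 4492 = 7213.6.
Equity: weight = 2394/7213.6 = 0.3319; cost = 16.26%.
Preferred: weight = 327.6/7213.6 = 0.0454; cost = 7.545%.
Senior notes: weight = 4492/7213.6 = 0.6227; after-tax cost = 8% × (1 − 31%) = 5.5200%.
WACC = 0.3319 × 16.2600% + 0.0454 × 7.5450% + 0.6227 × 5.5200% = 9.1763%.

9.18%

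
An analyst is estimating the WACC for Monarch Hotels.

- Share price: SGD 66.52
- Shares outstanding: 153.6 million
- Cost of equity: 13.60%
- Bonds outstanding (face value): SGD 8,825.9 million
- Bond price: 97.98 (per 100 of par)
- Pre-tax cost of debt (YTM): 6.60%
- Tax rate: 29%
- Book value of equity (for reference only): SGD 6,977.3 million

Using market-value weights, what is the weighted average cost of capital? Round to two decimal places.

Market value of equity E = 66.52 × 153.6m = 10217.472m. Market value of debt D = 8825.9m × 97.98/100 = 8647.61682m.
Total capital V = 10217.472 + 8647.61682 = 18865.08882.
Equity: weight = 10217.472/18865.08882 = 0.5416; cost = 13.6%.
Bonds outstanding: weight = 8647.61682/18865.08882 = 0.4584; after-tax cost = 6.6% × (1 − 29%) = 4.6860%.
WACC = 0.5416 × 13.6000% + 0.4584 × 4.6860% = 9.5139%.

9.51%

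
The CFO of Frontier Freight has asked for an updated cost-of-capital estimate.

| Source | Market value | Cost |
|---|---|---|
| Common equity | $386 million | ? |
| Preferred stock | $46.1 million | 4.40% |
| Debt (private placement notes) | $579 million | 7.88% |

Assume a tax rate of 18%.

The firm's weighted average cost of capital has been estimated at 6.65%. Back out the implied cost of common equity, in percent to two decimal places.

7.20%

Total capital V = 386 + 46.1 + 579 = 1011.1.
Equity weight = 386/1011.1 = 0.3818.
Preferred weight = 46.1/1011.1 = 0.0456.
Private placement notes weight = 579/1011.1 = 0.5726.
Debt contribution = 0.5726 × 7.88% × (1 − 18%) = 3.7002%.
Preferred contribution = 0.0456 × 4.4% = 0.2006%.
Required equity contribution = 6.65% − 3.9008% = 2.7492%.
Re = 2.7492% / 0.3818 = 7.2013%.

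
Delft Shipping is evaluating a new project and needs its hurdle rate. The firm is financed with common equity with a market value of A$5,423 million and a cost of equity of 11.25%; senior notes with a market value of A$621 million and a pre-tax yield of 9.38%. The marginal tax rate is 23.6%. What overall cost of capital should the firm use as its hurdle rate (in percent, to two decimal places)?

Total capital V = 5423 + 621 = 6044.
Equity: weight = 5423/6044 = 0.8973; cost = 11.25%.
Senior notes: weight = 621/6044 = 0.1027; after-tax cost = 9.38% × (1 − 23.6%) = 7.1663%.
WACC = 0.8973 × 11.2500% + 0.1027 × 7.1663% = 10.8304%.

10.83%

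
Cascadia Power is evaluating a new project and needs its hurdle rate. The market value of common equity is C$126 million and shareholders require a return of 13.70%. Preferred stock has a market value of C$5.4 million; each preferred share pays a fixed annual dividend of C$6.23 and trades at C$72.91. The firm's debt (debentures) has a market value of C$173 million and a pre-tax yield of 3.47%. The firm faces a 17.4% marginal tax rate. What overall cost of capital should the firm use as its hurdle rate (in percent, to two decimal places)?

7.45%

Cost of preferred: Rp = 6.23 / 72.91 = 8.5448%.
Total capital V = 126 + 5.4 + 173 = 304.4.
Equity: weight = 126/304.4 = 0.4139; cost = 13.7%.
Preferred: weight = 5.4/304.4 = 0.0177; cost = 8.5448%.
Debentures: weight = 173/304.4 = 0.5683; after-tax cost = 3.47% × (1 − 17.4%) = 2.8662%.
WACC = 0.4139 × 13.7000% + 0.0177 × 8.5448% + 0.5683 × 2.8662% = 7.4514%.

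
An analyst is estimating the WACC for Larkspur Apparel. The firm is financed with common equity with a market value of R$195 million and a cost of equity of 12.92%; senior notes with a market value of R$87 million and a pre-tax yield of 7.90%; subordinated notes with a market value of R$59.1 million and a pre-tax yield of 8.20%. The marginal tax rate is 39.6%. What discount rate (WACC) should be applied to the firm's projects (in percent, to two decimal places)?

Total capital V = 195 + 87 + 59.1 = 341.1.
Equity: weight = 195/341.1 = 0.5717; cost = 12.92%.
Senior notes: weight = 87/341.1 = 0.2551; after-tax cost = 7.9% × (1 − 39.6%) = 4.7716%.
Subordinated notes: weight = 59.1/341.1 = 0.1733; after-tax cost = 8.2% × (1 − 39.6%) = 4.9528%.
WACC = 0.5717 × 12.9200% + 0.2551 × 4.7716% + 0.1733 × 4.9528% = 9.4613%.

9.46%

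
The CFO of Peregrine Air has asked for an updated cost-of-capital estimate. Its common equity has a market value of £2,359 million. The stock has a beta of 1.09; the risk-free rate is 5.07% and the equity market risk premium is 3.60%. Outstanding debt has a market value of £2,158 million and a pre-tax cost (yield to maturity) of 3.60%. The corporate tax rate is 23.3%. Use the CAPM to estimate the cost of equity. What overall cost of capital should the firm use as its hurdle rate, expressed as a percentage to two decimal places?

6.02%

Cost of equity via CAPM: Re = 5.07% + 1.09 × 3.6% = 8.9940%.
Total capital V = 2359 + 2158 = 4517.
Equity: weight = 2359/4517 = 0.5222; cost = 8.994%.
Debt: weight = 2158/4517 = 0.4778; after-tax cost = 3.6% × (1 − 23.3%) = 2.7612%.
WACC = 0.5222 × 8.9940% + 0.4778 × 2.7612% = 6.0163%.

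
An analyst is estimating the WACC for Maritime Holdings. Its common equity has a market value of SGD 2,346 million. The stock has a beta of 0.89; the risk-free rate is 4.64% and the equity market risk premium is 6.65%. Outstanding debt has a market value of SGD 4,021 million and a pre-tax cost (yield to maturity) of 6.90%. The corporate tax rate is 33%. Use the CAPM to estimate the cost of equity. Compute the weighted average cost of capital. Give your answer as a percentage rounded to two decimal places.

6.81%

Cost of equity via CAPM: Re = 4.64% + 0.89 × 6.65% = 10.5585%.
Total capital V = 2346 + 4021 = 6367.
Equity: weight = 2346/6367 = 0.3685; cost = 10.5585%.
Debt: weight = 4021/6367 = 0.6315; after-tax cost = 6.9% × (1 − 33%) = 4.6230%.
WACC = 0.3685 × 10.5585% + 0.6315 × 4.6230% = 6.8100%.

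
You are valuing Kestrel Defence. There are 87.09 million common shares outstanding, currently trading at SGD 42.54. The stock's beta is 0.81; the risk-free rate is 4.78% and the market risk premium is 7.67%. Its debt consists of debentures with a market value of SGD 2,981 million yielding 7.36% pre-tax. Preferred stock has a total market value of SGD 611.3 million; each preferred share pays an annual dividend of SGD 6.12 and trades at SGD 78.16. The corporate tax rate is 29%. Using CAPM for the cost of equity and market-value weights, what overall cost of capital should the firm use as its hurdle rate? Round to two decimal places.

Cost of equity via CAPM: Re = 4.78% + 0.81 × 7.67% = 10.9927%.
Cost of preferred: Rp = 6.12 / 78.16 = 7.8301%.
Market value of equity E = 42.54 × 87.09m = 3704.8086m.
Total capital V = 3704.8086 + 611.3 + 2981 = 7297.1086.
Equity: weight = 3704.8086/7297.1086 = 0.5077; cost = 10.9927%.
Preferred: weight = 611.3/7297.1086 = 0.0838; cost = 7.8301%.
Debentures: weight = 2981/7297.1086 = 0.4085; after-tax cost = 7.36% × (1 − 29%) = 5.2256%.
WACC = 0.5077 × 10.9927% + 0.0838 × 7.8301% + 0.4085 × 5.2256% = 8.3718%.

8.37%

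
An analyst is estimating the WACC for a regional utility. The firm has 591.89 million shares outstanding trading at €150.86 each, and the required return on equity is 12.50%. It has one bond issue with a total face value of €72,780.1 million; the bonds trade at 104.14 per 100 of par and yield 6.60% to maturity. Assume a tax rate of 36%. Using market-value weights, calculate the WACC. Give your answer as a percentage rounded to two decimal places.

8.70%

Market value of equity E = 150.86 × 591.89m = 89292.5254m. Market value of debt D = 72780.1m × 104.14/100 = 75793.19614m.
Total capital V = 89292.5254 + 75793.19614 = 165085.72154.
Equity: weight = 89292.5254/165085.72154 = 0.5409; cost = 12.5%.
Bonds outstanding: weight = 75793.19614/165085.72154 = 0.4591; after-tax cost = 6.6% × (1 − 36%) = 4.2240%.
WACC = 0.5409 × 12.5000% + 0.4591 × 4.2240% = 8.7004%.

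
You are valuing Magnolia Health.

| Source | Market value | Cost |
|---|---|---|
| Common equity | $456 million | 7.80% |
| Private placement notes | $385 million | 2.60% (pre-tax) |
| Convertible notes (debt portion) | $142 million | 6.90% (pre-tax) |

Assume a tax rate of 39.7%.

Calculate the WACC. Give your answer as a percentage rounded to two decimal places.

Total capital V = 456 + 385 + 142 = 983.
Equity: weight = 456/983 = 0.4639; cost = 7.8%.
Private placement notes: weight = 385/983 = 0.3917; after-tax cost = 2.6% × (1 − 39.7%) = 1.5678%.
Convertible notes (debt portion): weight = 142/983 = 0.1445; after-tax cost = 6.9% × (1 − 39.7%) = 4.1607%.
WACC = 0.4639 × 7.8000% + 0.3917 × 1.5678% + 0.1445 × 4.1607% = 4.8334%.

4.83%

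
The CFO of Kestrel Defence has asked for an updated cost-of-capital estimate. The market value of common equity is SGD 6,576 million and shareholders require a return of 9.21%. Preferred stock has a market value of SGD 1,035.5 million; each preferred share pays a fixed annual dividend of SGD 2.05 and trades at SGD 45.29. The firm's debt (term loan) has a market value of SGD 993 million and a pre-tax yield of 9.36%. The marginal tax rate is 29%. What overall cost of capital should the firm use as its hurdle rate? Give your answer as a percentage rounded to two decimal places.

Cost of preferred: Rp = 2.05 / 45.29 = 4.5264%.
Total capital V = 6576 + 1035.5 + 993 = 8604.5.
Equity: weight = 6576/8604.5 = 0.7643; cost = 9.21%.
Preferred: weight = 1035.5/8604.5 = 0.1203; cost = 4.5264%.
Term loan: weight = 993/8604.5 = 0.1154; after-tax cost = 9.36% × (1 − 29%) = 6.6456%.
WACC = 0.7643 × 9.2100% + 0.1203 × 4.5264% + 0.1154 × 6.6456% = 8.3504%.

8.35%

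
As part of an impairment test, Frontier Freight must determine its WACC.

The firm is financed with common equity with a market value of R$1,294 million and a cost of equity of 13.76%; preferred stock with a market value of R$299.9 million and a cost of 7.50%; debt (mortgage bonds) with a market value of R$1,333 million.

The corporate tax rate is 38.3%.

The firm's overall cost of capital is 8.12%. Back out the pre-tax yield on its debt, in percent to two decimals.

Total capital V = 1294 + 299.9 + 1333 = 2926.9.
Equity weight = 1294/2926.9 = 0.4421.
Preferred weight = 299.9/2926.9 = 0.1025.
Mortgage bonds weight = 1333/2926.9 = 0.4554.
Equity contribution = 0.4421 × 13.76% = 6.0834%.
Preferred contribution = 0.1025 × 7.5% = 0.7685%.
Remaining for debt = 8.12% − 6.8519% = 1.2681%.
Rd × (1 − 38.3%) × 0.4554 = 1.2681%  ⇒  Rd = 4.5130%.

4.51%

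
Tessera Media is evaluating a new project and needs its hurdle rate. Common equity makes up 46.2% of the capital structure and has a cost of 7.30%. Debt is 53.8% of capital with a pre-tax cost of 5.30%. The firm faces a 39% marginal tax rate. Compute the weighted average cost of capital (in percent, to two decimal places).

5.11%

After-tax cost of debt = 5.3% × (1 − 39%) = 3.2330%.
WACC = 0.462 × 7.3000% + 0.538 × 3.2330% = 5.1120%.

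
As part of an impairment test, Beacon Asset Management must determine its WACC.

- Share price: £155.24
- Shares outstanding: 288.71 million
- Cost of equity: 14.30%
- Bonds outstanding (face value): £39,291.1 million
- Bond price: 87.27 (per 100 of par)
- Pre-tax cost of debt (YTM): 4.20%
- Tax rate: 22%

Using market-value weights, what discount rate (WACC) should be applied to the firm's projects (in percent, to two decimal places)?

Market value of equity E = 155.24 × 288.71m = 44819.3404m. Market value of debt D = 39291.1m × 87.27/100 = 34289.34297m.
Total capital V = 44819.3404 + 34289.34297 = 79108.68337.
Equity: weight = 44819.3404/79108.68337 = 0.5666; cost = 14.3%.
Bonds outstanding: weight = 34289.34297/79108.68337 = 0.4334; after-tax cost = 4.2% × (1 − 22%) = 3.2760%.
WACC = 0.5666 × 14.3000% + 0.4334 × 3.2760% = 9.5217%.

9.52%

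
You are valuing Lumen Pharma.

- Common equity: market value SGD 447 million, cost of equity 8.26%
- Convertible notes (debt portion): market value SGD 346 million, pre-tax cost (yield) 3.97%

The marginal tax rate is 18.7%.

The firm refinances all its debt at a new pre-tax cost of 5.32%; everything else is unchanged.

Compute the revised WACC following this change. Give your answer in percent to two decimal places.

After the change:
Total capital V = 447 + 346 = 793.
Equity: weight = 447/793 = 0.5637; cost = 8.26%.
Convertible notes (debt portion): weight = 346/793 = 0.4363; after-tax cost = 5.32% × (1 − 18.7%) = 4.3252%.
WACC = 0.5637 × 8.2600% + 0.4363 × 4.3252% = 6.5432%.

6.54%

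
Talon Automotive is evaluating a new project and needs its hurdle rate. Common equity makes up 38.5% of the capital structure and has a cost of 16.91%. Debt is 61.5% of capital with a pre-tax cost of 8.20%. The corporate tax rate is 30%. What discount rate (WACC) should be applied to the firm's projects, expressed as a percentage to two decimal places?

After-tax cost of debt = 8.2% × (1 − 30%) = 5.7400%.
WACC = 0.385 × 16.9100% + 0.615 × 5.7400% = 10.0404%.

10.04%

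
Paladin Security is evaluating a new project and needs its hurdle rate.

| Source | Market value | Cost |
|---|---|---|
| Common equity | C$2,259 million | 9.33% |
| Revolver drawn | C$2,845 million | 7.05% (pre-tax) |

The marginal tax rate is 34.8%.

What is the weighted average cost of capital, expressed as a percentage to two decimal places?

6.69%

Total capital V = 2259 + 2845 = 5104.
Equity: weight = 2259/5104 = 0.4426; cost = 9.33%.
Revolver drawn: weight = 2845/5104 = 0.5574; after-tax cost = 7.05% × (1 − 34.8%) = 4.5966%.
WACC = 0.4426 × 9.3300% + 0.5574 × 4.5966% = 6.6916%.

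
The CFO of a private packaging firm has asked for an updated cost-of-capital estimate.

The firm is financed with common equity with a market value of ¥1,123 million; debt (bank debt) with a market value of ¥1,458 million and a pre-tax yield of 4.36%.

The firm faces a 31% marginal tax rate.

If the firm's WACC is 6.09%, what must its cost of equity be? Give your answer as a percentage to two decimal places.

Total capital V = 1123 + 1458 = 2581.
Equity weight = 1123/2581 = 0.4351.
Bank debt weight = 1458/2581 = 0.5649.
Debt contribution = 0.5649 × 4.36% × (1 − 31%) = 1.6994%.
Required equity contribution = 6.09% − 1.6994% = 4.3906%.
Re = 4.3906% / 0.4351 = 10.0909%.

10.09%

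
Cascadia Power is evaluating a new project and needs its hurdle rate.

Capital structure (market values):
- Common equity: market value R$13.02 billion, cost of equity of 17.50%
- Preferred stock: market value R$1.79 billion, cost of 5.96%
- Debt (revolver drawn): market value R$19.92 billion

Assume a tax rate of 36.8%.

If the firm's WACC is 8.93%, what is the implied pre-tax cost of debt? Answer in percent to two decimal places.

Total capital V = 13.02 + 1.79 + 19.92 = 34.73.
Equity weight = 13.02/34.73 = 0.3749.
Preferred weight = 1.79/34.73 = 0.0515.
Revolver drawn weight = 19.92/34.73 = 0.5736.
Equity contribution = 0.3749 × 17.5% = 6.5606%.
Preferred contribution = 0.0515 × 5.96% = 0.3072%.
Remaining for debt = 8.93% − 6.8678% = 2.0622%.
Rd × (1 − 36.8%) × 0.5736 = 2.0622%  ⇒  Rd = 5.6889%.

5.69%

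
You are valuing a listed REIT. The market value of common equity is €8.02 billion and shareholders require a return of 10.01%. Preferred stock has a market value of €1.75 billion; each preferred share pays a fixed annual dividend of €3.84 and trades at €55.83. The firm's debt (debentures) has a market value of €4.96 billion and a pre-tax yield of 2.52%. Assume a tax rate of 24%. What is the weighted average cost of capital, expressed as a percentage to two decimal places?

Cost of preferred: Rp = 3.84 / 55.83 = 6.8780%.
Total capital V = 8.02 + 1.75 + 4.96 = 14.73.
Equity: weight = 8.02/14.73 = 0.5445; cost = 10.01%.
Preferred: weight = 1.75/14.73 = 0.1188; cost = 6.878%.
Debentures: weight = 4.96/14.73 = 0.3367; after-tax cost = 2.52% × (1 − 24%) = 1.9152%.
WACC = 0.5445 × 10.0100% + 0.1188 × 6.8780% + 0.3367 × 1.9152% = 6.9122%.

6.91%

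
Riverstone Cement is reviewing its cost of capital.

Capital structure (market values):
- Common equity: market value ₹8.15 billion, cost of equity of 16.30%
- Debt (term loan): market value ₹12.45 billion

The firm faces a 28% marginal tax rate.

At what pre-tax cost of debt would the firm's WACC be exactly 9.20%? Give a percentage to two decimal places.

Total capital V = 8.15 + 12.45 = 20.6.
Equity weight = 8.15/20.6 = 0.3956.
Term loan weight = 12.45/20.6 = 0.6044.
Equity contribution = 0.3956 × 16.3% = 6.4488%.
Remaining for debt = 9.2% − 6.4488% = 2.7512%.
Rd × (1 − 28%) × 0.6044 = 2.7512%  ⇒  Rd = 6.3225%.

6.32%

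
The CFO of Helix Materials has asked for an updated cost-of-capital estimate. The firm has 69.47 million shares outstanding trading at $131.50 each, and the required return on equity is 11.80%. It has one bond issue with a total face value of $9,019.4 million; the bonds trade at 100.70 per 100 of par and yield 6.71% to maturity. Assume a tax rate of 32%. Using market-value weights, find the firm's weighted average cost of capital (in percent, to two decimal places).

Market value of equity E = 131.5 × 69.47m = 9135.305m. Market value of debt D = 9019.4m × 100.7/100 = 9082.5358m.
Total capital V = 9135.305 + 9082.5358 = 18217.8408.
Equity: weight = 9135.305/18217.8408 = 0.5014; cost = 11.8%.
Bonds outstanding: weight = 9082.5358/18217.8408 = 0.4986; after-tax cost = 6.71% × (1 − 32%) = 4.5628%.
WACC = 0.5014 × 11.8000% + 0.4986 × 4.5628% = 8.1919%.

8.19%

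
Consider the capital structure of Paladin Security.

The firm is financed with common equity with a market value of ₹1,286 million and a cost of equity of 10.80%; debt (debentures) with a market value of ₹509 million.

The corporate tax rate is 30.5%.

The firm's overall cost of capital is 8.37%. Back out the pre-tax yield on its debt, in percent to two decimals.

3.21%

Total capital V = 1286 + 509 = 1795.
Equity weight = 1286/1795 = 0.7164.
Debentures weight = 509/1795 = 0.2836.
Equity contribution = 0.7164 × 10.8% = 7.7375%.
Remaining for debt = 8.37% − 7.7375% = 0.6325%.
Rd × (1 − 30.5%) × 0.2836 = 0.6325%  ⇒  Rd = 3.2094%.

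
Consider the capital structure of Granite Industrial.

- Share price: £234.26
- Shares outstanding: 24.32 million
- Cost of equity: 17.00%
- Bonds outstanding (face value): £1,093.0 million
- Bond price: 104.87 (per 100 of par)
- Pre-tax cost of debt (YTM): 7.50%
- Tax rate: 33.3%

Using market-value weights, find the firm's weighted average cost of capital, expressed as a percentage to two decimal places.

14.99%

Market value of equity E = 234.26 × 24.32m = 5697.2032m. Market value of debt D = 1093m × 104.87/100 = 1146.2291m.
Total capital V = 5697.2032 + 1146.2291 = 6843.4323.
Equity: weight = 5697.2032/6843.4323 = 0.8325; cost = 17%.
Bonds outstanding: weight = 1146.2291/6843.4323 = 0.1675; after-tax cost = 7.5% × (1 − 33.3%) = 5.0025%.
WACC = 0.8325 × 17.0000% + 0.1675 × 5.0025% = 14.9905%.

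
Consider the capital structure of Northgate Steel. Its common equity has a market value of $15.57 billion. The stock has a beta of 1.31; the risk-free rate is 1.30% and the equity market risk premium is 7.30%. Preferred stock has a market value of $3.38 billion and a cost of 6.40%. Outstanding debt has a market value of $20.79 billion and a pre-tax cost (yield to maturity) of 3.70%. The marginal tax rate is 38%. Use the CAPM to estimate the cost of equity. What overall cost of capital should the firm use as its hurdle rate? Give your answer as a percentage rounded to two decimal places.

Cost of equity via CAPM: Re = 1.3% + 1.31 × 7.3% = 10.8630%.
Total capital V = 15.57 + 3.38 + 20.79 = 39.74.
Equity: weight = 15.57/39.74 = 0.3918; cost = 10.863%.
Preferred: weight = 3.38/39.74 = 0.0851; cost = 6.4%.
Debt: weight = 20.79/39.74 = 0.5232; after-tax cost = 3.7% × (1 − 38%) = 2.2940%.
WACC = 0.3918 × 10.8630% + 0.0851 × 6.4000% + 0.5232 × 2.2940% = 6.0005%.

6.00%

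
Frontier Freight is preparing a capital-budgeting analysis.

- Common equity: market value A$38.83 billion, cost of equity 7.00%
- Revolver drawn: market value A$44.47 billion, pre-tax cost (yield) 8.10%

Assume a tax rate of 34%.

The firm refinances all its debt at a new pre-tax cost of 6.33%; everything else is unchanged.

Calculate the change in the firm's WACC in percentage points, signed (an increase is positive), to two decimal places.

-0.62 pp

Current WACC:
Total capital V = 38.83 + 44.47 = 83.3.
Equity: weight = 38.83/83.3 = 0.4661; cost = 7%.
Revolver drawn: weight = 44.47/83.3 = 0.5339; after-tax cost = 8.1% × (1 − 34%) = 5.3460%.
WACC = 0.4661 × 7.0000% + 0.5339 × 5.3460% = 6.1170%.
After the change:
Total capital V = 38.83 + 44.47 = 83.3.
Equity: weight = 38.83/83.3 = 0.4661; cost = 7%.
Revolver drawn: weight = 44.47/83.3 = 0.5339; after-tax cost = 6.33% × (1 − 34%) = 4.1778%.
WACC = 0.4661 × 7.0000% + 0.5339 × 4.1778% = 5.4934%.
Change in WACC = 5.4934% − 6.1170% = -0.6236 pp.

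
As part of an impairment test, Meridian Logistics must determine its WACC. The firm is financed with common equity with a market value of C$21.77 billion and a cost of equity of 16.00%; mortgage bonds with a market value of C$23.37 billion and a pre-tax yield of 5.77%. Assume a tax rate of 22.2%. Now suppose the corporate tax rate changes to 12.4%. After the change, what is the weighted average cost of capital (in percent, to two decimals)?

10.33%

After the change:
Total capital V = 21.77 + 23.37 = 45.14.
Equity: weight = 21.77/45.14 = 0.4823; cost = 16%.
Mortgage bonds: weight = 23.37/45.14 = 0.5177; after-tax cost = 5.77% × (1 − 12.4%) = 5.0545%.
WACC = 0.4823 × 16.0000% + 0.5177 × 5.0545% = 10.3333%.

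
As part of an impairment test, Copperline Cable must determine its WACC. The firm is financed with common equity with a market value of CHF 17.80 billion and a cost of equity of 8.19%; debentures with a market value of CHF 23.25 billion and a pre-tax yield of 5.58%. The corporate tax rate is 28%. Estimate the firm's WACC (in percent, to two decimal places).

5.83%

Total capital V = 17.8 + 23.25 = 41.05.
Equity: weight = 17.8/41.05 = 0.4336; cost = 8.19%.
Debentures: weight = 23.25/41.05 = 0.5664; after-tax cost = 5.58% × (1 − 28%) = 4.0176%.
WACC = 0.4336 × 8.1900% + 0.5664 × 4.0176% = 5.8268%.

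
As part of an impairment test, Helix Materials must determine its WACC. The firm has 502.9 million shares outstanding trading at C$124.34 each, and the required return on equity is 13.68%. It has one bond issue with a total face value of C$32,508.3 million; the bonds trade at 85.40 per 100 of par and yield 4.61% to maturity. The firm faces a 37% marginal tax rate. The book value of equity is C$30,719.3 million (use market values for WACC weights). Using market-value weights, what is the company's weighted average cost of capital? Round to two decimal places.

10.37%

Market value of equity E = 124.34 × 502.9m = 62530.586m. Market value of debt D = 32508.3m × 85.4/100 = 27762.0882m.
Total capital V = 62530.586 + 27762.0882 = 90292.6742.
Equity: weight = 62530.586/90292.6742 = 0.6925; cost = 13.68%.
Bonds outstanding: weight = 27762.0882/90292.6742 = 0.3075; after-tax cost = 4.61% × (1 − 37%) = 2.9043%.
WACC = 0.6925 × 13.6800% + 0.3075 × 2.9043% = 10.3668%.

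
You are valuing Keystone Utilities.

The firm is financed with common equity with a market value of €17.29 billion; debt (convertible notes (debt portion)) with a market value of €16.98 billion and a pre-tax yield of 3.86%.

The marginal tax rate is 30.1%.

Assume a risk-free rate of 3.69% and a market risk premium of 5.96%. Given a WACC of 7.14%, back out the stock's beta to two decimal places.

1.31

Total capital V = 17.29 + 16.98 = 34.27.
Equity weight = 17.29/34.27 = 0.5045.
Convertible notes (debt portion) weight = 16.98/34.27 = 0.4955.
Debt contribution = 0.4955 × 3.86% × (1 − 30.1%) = 1.3369%.
Required equity contribution = 7.14% − 1.3369% = 5.8031%  ⇒  Re = 11.5022%.
CAPM: 11.5022% = 3.69% + β × 5.96%  ⇒  β = 1.3108.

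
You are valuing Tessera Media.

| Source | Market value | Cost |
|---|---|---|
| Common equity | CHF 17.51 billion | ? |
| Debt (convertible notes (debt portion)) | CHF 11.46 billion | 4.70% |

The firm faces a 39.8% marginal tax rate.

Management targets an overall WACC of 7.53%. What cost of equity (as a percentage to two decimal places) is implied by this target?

10.61%

Total capital V = 17.51 + 11.46 = 28.97.
Equity weight = 17.51/28.97 = 0.6044.
Convertible notes (debt portion) weight = 11.46/28.97 = 0.3956.
Debt contribution = 0.3956 × 4.7% × (1 − 39.8%) = 1.1193%.
Required equity contribution = 7.53% − 1.1193% = 6.4107%.
Re = 6.4107% / 0.6044 = 10.6065%.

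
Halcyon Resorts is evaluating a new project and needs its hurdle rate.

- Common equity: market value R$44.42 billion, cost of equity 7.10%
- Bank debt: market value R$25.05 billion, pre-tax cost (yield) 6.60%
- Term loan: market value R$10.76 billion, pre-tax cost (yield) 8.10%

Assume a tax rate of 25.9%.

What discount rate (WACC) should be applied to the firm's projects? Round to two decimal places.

6.26%

Total capital V = 44.42 + 25.05 + 10.76 = 80.23.
Equity: weight = 44.42/80.23 = 0.5537; cost = 7.1%.
Bank debt: weight = 25.05/80.23 = 0.3122; after-tax cost = 6.6% × (1 − 25.9%) = 4.8906%.
Term loan: weight = 10.76/80.23 = 0.1341; after-tax cost = 8.1% × (1 − 25.9%) = 6.0021%.
WACC = 0.5537 × 7.1000% + 0.3122 × 4.8906% + 0.1341 × 6.0021% = 6.2629%.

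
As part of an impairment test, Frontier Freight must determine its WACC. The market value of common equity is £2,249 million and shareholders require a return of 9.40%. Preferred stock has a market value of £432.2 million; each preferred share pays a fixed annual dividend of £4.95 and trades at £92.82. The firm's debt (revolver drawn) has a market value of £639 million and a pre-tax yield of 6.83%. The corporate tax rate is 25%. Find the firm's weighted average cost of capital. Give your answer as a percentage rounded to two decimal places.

Cost of preferred: Rp = 4.95 / 92.82 = 5.3329%.
Total capital V = 2249 + 432.2 + 639 = 3320.2.
Equity: weight = 2249/3320.2 = 0.6774; cost = 9.4%.
Preferred: weight = 432.2/3320.2 = 0.1302; cost = 5.3329%.
Revolver drawn: weight = 639/3320.2 = 0.1925; after-tax cost = 6.83% × (1 − 25%) = 5.1225%.
WACC = 0.6774 × 9.4000% + 0.1302 × 5.3329% + 0.1925 × 5.1225% = 8.0473%.

8.05%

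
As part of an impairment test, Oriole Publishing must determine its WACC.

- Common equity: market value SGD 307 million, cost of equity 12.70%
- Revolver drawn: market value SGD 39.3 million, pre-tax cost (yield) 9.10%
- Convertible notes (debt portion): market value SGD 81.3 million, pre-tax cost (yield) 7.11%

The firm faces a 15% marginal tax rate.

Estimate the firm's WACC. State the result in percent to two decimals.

Total capital V = 307 + 39.3 + 81.3 = 427.6.
Equity: weight = 307/427.6 = 0.7180; cost = 12.7%.
Revolver drawn: weight = 39.3/427.6 = 0.0919; after-tax cost = 9.1% × (1 − 15%) = 7.7350%.
Convertible notes (debt portion): weight = 81.3/427.6 = 0.1901; after-tax cost = 7.11% × (1 − 15%) = 6.0435%.
WACC = 0.7180 × 12.7000% + 0.0919 × 7.7350% + 0.1901 × 6.0435% = 10.9781%.

10.98%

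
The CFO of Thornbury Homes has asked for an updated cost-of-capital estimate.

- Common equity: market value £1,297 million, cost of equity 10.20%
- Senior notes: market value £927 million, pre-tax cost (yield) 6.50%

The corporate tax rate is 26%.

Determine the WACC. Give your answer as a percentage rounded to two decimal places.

7.95%

Total capital V = 1297 + 927 = 2224.
Equity: weight = 1297/2224 = 0.5832; cost = 10.2%.
Senior notes: weight = 927/2224 = 0.4168; after-tax cost = 6.5% × (1 − 26%) = 4.8100%.
WACC = 0.5832 × 10.2000% + 0.4168 × 4.8100% = 7.9534%.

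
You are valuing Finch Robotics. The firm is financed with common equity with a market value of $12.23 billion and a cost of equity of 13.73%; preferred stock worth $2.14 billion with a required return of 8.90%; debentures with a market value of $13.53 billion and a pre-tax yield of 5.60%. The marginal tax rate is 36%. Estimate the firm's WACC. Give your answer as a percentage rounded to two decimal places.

Total capital V = 12.23 + 2.14 + 13.53 = 27.9.
Equity: weight = 12.23/27.9 = 0.4384; cost = 13.73%.
Preferred: weight = 2.14/27.9 = 0.0767; cost = 8.9%.
Debentures: weight = 13.53/27.9 = 0.4849; after-tax cost = 5.6% × (1 − 36%) = 3.5840%.
WACC = 0.4384 × 13.7300% + 0.0767 × 8.9000% + 0.4849 × 3.5840% = 8.4393%.

8.44%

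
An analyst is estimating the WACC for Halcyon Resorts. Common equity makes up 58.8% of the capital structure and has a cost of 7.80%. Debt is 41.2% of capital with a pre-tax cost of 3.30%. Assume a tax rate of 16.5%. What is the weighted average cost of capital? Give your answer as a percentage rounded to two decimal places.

After-tax cost of debt = 3.3% × (1 − 16.5%) = 2.7555%.
WACC = 0.588 × 7.8000% + 0.412 × 2.7555% = 5.7217%.

5.72%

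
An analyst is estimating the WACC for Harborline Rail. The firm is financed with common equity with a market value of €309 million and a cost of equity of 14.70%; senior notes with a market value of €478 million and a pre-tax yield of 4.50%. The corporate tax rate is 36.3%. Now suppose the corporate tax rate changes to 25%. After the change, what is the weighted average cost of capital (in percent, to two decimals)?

After the change:
Total capital V = 309 + 478 = 787.
Equity: weight = 309/787 = 0.3926; cost = 14.7%.
Senior notes: weight = 478/787 = 0.6074; after-tax cost = 4.5% × (1 − 25%) = 3.3750%.
WACC = 0.3926 × 14.7000% + 0.6074 × 3.3750% = 7.8215%.

7.82%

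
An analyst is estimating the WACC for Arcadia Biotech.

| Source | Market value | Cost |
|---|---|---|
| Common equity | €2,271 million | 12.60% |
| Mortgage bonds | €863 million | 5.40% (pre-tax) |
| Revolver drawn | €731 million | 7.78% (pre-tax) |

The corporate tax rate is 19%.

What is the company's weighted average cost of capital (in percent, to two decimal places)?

Total capital V = 2271 + 863 + 731 = 3865.
Equity: weight = 2271/3865 = 0.5876; cost = 12.6%.
Mortgage bonds: weight = 863/3865 = 0.2233; after-tax cost = 5.4% × (1 − 19%) = 4.3740%.
Revolver drawn: weight = 731/3865 = 0.1891; after-tax cost = 7.78% × (1 − 19%) = 6.3018%.
WACC = 0.5876 × 12.6000% + 0.2233 × 4.3740% + 0.1891 × 6.3018% = 9.5721%.

9.57%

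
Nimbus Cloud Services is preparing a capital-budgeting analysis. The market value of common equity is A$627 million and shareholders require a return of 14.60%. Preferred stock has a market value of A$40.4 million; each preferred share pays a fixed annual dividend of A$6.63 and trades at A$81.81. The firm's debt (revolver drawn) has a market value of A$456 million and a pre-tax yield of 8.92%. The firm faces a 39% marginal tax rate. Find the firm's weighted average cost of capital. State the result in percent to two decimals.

10.65%

Cost of preferred: Rp = 6.63 / 81.81 = 8.1041%.
Total capital V = 627 + 40.4 + 456 = 1123.4.
Equity: weight = 627/1123.4 = 0.5581; cost = 14.6%.
Preferred: weight = 40.4/1123.4 = 0.0360; cost = 8.1041%.
Revolver drawn: weight = 456/1123.4 = 0.4059; after-tax cost = 8.92% × (1 − 39%) = 5.4412%.
WACC = 0.5581 × 14.6000% + 0.0360 × 8.1041% + 0.4059 × 5.4412% = 10.6487%.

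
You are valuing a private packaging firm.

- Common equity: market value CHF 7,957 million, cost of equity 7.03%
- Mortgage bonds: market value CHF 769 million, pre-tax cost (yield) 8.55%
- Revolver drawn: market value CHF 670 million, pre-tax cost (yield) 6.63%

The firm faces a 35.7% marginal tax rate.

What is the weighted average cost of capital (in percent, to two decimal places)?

6.71%

Total capital V = 7957 + 769 + 670 = 9396.
Equity: weight = 7957/9396 = 0.8468; cost = 7.03%.
Mortgage bonds: weight = 769/9396 = 0.0818; after-tax cost = 8.55% × (1 − 35.7%) = 5.4977%.
Revolver drawn: weight = 670/9396 = 0.0713; after-tax cost = 6.63% × (1 − 35.7%) = 4.2631%.
WACC = 0.8468 × 7.0300% + 0.0818 × 5.4977% + 0.0713 × 4.2631% = 6.7073%.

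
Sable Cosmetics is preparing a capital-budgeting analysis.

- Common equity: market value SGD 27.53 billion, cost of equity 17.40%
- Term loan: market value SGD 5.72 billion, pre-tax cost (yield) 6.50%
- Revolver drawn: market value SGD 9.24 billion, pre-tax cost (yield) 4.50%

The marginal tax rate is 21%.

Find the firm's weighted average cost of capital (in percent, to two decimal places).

12.74%

Total capital V = 27.53 + 5.72 + 9.24 = 42.49.
Equity: weight = 27.53/42.49 = 0.6479; cost = 17.4%.
Term loan: weight = 5.72/42.49 = 0.1346; after-tax cost = 6.5% × (1 − 21%) = 5.1350%.
Revolver drawn: weight = 9.24/42.49 = 0.2175; after-tax cost = 4.5% × (1 − 21%) = 3.5550%.
WACC = 0.6479 × 17.4000% + 0.1346 × 5.1350% + 0.2175 × 3.5550% = 12.7381%.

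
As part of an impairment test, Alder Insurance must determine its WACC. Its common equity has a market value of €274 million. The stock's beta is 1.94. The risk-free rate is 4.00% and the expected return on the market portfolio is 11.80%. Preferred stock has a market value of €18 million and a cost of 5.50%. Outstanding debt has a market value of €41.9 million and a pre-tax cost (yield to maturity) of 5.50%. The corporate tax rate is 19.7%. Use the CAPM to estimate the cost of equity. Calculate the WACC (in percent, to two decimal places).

Market risk premium = 11.8% − 4.0% = 7.8%.
Cost of equity via CAPM: Re = 4.0% + 1.94 × 7.8% = 19.1320%.
Total capital V = 274 + 18 + 41.9 = 333.9.
Equity: weight = 274/333.9 = 0.8206; cost = 19.132%.
Preferred: weight = 18/333.9 = 0.0539; cost = 5.5%.
Debt: weight = 41.9/333.9 = 0.1255; after-tax cost = 5.5% × (1 − 19.7%) = 4.4165%.
WACC = 0.8206 × 19.1320% + 0.0539 × 5.5000% + 0.1255 × 4.4165% = 16.5505%.

16.55%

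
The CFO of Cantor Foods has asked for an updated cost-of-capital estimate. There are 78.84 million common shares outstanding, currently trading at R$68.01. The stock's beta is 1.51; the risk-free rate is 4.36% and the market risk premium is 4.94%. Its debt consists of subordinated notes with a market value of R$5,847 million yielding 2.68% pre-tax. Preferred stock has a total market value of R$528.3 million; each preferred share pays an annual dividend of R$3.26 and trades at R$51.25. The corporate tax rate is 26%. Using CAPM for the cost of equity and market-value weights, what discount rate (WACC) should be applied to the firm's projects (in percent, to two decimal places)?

Cost of equity via CAPM: Re = 4.36% + 1.51 × 4.94% = 11.8194%.
Cost of preferred: Rp = 3.26 / 51.25 = 6.3610%.
Market value of equity E = 68.01 × 78.84m = 5361.9084m.
Total capital V = 5361.9084 + 528.3 + 5847 = 11737.2084.
Equity: weight = 5361.9084/11737.2084 = 0.4568; cost = 11.8194%.
Preferred: weight = 528.3/11737.2084 = 0.0450; cost = 6.361%.
Subordinated notes: weight = 5847/11737.2084 = 0.4982; after-tax cost = 2.68% × (1 − 26%) = 1.9832%.
WACC = 0.4568 × 11.8194% + 0.0450 × 6.3610% + 0.4982 × 1.9832% = 6.6737%.

6.67%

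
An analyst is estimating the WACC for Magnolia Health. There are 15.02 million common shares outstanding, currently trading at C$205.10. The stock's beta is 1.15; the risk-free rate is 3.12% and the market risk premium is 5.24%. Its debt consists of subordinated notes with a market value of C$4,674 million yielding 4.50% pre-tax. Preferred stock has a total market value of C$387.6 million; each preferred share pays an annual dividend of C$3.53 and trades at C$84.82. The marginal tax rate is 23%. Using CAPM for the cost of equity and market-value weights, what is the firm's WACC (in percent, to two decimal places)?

5.65%

Cost of equity via CAPM: Re = 3.12% + 1.15 × 5.24% = 9.1460%.
Cost of preferred: Rp = 3.53 / 84.82 = 4.1618%.
Market value of equity E = 205.1 × 15.02m = 3080.602m.
Total capital V = 3080.602 + 387.6 + 4674 = 8142.202.
Equity: weight = 3080.602/8142.202 = 0.3783; cost = 9.146%.
Preferred: weight = 387.6/8142.202 = 0.0476; cost = 4.1618%.
Subordinated notes: weight = 4674/8142.202 = 0.5740; after-tax cost = 4.5% × (1 − 23%) = 3.4650%.
WACC = 0.3783 × 9.1460% + 0.0476 × 4.1618% + 0.5740 × 3.4650% = 5.6476%.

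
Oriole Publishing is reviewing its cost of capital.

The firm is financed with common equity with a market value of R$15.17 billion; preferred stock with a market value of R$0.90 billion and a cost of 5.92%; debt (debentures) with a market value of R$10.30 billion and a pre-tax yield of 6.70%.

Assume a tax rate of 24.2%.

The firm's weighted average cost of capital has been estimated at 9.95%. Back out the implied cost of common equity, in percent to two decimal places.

Total capital V = 15.17 + 0.9 + 10.3 = 26.37.
Equity weight = 15.17/26.37 = 0.5753.
Preferred weight = 0.9/26.37 = 0.0341.
Debentures weight = 10.3/26.37 = 0.3906.
Debt contribution = 0.3906 × 6.7% × (1 − 24.2%) = 1.9837%.
Preferred contribution = 0.0341 × 5.92% = 0.2020%.
Required equity contribution = 9.95% − 2.1857% = 7.7643%.
Re = 7.7643% / 0.5753 = 13.4966%.

13.50%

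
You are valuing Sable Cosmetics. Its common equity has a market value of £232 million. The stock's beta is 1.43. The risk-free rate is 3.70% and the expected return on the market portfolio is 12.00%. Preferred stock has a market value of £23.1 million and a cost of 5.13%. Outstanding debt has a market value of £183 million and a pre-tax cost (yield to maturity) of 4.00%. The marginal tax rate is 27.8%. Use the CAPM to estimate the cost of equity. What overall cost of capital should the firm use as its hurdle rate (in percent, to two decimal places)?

9.72%

Market risk premium = 12.0% − 3.7% = 8.3%.
Cost of equity via CAPM: Re = 3.7% + 1.43 × 8.3% = 15.5690%.
Total capital V = 232 + 23.1 + 183 = 438.1.
Equity: weight = 232/438.1 = 0.5296; cost = 15.569%.
Preferred: weight = 23.1/438.1 = 0.0527; cost = 5.13%.
Debt: weight = 183/438.1 = 0.4177; after-tax cost = 4% × (1 − 27.8%) = 2.8880%.
WACC = 0.5296 × 15.5690% + 0.0527 × 5.1300% + 0.4177 × 2.8880% = 9.7216%.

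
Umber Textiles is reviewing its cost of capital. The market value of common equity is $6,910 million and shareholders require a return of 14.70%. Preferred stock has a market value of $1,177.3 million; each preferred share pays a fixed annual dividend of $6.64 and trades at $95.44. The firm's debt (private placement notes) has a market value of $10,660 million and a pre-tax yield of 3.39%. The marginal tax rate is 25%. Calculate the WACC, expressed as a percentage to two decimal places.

Cost of preferred: Rp = 6.64 / 95.44 = 6.9573%.
Total capital V = 6910 + 1177.3 + 10660 = 18747.3.
Equity: weight = 6910/18747.3 = 0.3686; cost = 14.7%.
Preferred: weight = 1177.3/18747.3 = 0.0628; cost = 6.9573%.
Private placement notes: weight = 10660/18747.3 = 0.5686; after-tax cost = 3.39% × (1 − 25%) = 2.5425%.
WACC = 0.3686 × 14.7000% + 0.0628 × 6.9573% + 0.5686 × 2.5425% = 7.3008%.

7.30%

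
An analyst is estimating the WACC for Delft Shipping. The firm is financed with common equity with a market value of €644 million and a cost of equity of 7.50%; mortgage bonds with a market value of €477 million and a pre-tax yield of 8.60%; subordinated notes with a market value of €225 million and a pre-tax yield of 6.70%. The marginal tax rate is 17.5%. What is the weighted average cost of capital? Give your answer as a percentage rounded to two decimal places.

7.03%

Total capital V = 644 + 477 + 225 = 1346.
Equity: weight = 644/1346 = 0.4785; cost = 7.5%.
Mortgage bonds: weight = 477/1346 = 0.3544; after-tax cost = 8.6% × (1 − 17.5%) = 7.0950%.
Subordinated notes: weight = 225/1346 = 0.1672; after-tax cost = 6.7% × (1 − 17.5%) = 5.5275%.
WACC = 0.4785 × 7.5000% + 0.3544 × 7.0950% + 0.1672 × 5.5275% = 7.0267%.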